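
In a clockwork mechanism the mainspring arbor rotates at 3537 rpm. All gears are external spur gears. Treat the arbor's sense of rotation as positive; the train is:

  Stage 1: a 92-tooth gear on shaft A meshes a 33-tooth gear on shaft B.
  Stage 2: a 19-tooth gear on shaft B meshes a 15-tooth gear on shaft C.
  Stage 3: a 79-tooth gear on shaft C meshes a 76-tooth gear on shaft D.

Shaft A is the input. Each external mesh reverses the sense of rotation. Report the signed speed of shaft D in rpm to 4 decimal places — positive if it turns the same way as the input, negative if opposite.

-12983.2909 rpm (opposite to input, |ω| = 12983.2909 rpm)

Stage 1 [92T→33T]: ω = 3537.0000×92/33 = 9860.7273 rpm, dir flips to −; running = −9860.7273
Stage 2 [19T→15T]: ω = 9860.7273×19/15 = 12490.2545 rpm, dir flips to +; running = +12490.2545
Stage 3 [79T→76T]: ω = 12490.2545×79/76 = 12983.2909 rpm, dir flips to −; running = −12983.2909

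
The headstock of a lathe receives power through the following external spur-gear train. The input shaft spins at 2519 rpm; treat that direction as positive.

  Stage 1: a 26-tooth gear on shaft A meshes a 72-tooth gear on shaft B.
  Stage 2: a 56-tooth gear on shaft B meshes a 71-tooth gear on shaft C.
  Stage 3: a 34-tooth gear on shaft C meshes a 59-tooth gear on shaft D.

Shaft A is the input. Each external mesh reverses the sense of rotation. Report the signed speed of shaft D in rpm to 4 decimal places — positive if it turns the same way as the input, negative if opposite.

-413.4525 rpm (opposite to input, |ω| = 413.4525 rpm)

Stage 1 [26T→72T]: ω = 2519.0000×26/72 = 909.6389 rpm, dir flips to −; running = −909.6389
Stage 2 [56T→71T]: ω = 909.6389×56/71 = 717.4617 rpm, dir flips to +; running = +717.4617
Stage 3 [34T→59T]: ω = 717.4617×34/59 = 413.4525 rpm, dir flips to −; running = −413.4525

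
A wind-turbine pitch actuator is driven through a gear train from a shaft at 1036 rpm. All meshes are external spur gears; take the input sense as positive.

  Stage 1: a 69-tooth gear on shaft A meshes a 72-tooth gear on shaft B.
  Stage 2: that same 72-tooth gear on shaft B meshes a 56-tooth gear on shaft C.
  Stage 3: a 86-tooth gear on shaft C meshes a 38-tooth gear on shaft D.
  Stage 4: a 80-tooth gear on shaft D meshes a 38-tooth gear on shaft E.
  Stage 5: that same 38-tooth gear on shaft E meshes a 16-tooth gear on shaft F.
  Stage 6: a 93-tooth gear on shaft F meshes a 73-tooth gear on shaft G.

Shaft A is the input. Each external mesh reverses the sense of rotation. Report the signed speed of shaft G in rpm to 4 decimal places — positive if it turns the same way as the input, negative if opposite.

Stage 1 [69T→72T]: ω = 1036.0000×69/72 = 992.8333 rpm, dir flips to −; running = −992.8333
Stage 2 [72T→56T]: ω = 992.8333×72/56 = 1276.5000 rpm, dir flips to +; running = +1276.5000
Stage 3 [86T→38T]: ω = 1276.5000×86/38 = 2888.9211 rpm, dir flips to −; running = −2888.9211
Stage 4 [80T→38T]: ω = 2888.9211×80/38 = 6081.9391 rpm, dir flips to +; running = +6081.9391
Stage 5 [38T→16T]: ω = 6081.9391×38/16 = 14444.6053 rpm, dir flips to −; running = −14444.6053
Stage 6 [93T→73T]: ω = 14444.6053×93/73 = 18402.0314 rpm, dir flips to +; running = +18402.0314

+18402.0314 rpm (same as input, |ω| = 18402.0314 rpm)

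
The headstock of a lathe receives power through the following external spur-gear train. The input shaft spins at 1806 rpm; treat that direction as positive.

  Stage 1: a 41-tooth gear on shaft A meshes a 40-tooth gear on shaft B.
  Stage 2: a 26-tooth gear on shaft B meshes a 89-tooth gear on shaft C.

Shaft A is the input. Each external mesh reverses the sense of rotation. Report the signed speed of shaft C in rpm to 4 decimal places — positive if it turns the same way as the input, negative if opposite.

Stage 1 [41T→40T]: ω = 1806.0000×41/40 = 1851.1500 rpm, dir flips to −; running = −1851.1500
Stage 2 [26T→89T]: ω = 1851.1500×26/89 = 540.7854 rpm, dir flips to +; running = +540.7854

+540.7854 rpm (same as input, |ω| = 540.7854 rpm)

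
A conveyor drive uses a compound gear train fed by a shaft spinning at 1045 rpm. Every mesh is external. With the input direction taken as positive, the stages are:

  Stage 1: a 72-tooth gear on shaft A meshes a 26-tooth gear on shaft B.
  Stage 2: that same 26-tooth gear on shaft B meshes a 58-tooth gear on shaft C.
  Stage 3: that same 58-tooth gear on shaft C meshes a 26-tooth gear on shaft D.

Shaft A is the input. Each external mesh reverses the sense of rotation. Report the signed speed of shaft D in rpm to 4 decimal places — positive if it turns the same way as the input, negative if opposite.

-2893.8462 rpm (opposite to input, |ω| = 2893.8462 rpm)

Stage 1 [72T→26T]: ω = 1045.0000×72/26 = 2893.8462 rpm, dir flips to −; running = −2893.8462
Stage 2 [26T→58T]: ω = 2893.8462×26/58 = 1297.2414 rpm, dir flips to +; running = +1297.2414
Stage 3 [58T→26T]: ω = 1297.2414×58/26 = 2893.8462 rpm, dir flips to −; running = −2893.8462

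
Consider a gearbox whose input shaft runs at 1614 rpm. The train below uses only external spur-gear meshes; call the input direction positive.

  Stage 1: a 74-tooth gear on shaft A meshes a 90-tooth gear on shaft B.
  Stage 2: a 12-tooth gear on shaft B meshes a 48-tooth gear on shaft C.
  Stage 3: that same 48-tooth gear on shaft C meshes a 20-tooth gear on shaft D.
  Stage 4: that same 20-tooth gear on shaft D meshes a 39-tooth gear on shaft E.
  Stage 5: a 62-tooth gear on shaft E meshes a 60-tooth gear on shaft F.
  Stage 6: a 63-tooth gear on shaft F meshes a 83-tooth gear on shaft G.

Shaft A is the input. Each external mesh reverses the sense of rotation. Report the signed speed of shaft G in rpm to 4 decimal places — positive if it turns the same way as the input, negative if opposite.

+320.2671 rpm (same as input, |ω| = 320.2671 rpm)

Stage 1 [74T→90T]: ω = 1614.0000×74/90 = 1327.0667 rpm, dir flips to −; running = −1327.0667
Stage 2 [12T→48T]: ω = 1327.0667×12/48 = 331.7667 rpm, dir flips to +; running = +331.7667
Stage 3 [48T→20T]: ω = 331.7667×48/20 = 796.2400 rpm, dir flips to −; running = −796.2400
Stage 4 [20T→39T]: ω = 796.2400×20/39 = 408.3282 rpm, dir flips to +; running = +408.3282
Stage 5 [62T→60T]: ω = 408.3282×62/60 = 421.9391 rpm, dir flips to −; running = −421.9391
Stage 6 [63T→83T]: ω = 421.9391×63/83 = 320.2671 rpm, dir flips to +; running = +320.2671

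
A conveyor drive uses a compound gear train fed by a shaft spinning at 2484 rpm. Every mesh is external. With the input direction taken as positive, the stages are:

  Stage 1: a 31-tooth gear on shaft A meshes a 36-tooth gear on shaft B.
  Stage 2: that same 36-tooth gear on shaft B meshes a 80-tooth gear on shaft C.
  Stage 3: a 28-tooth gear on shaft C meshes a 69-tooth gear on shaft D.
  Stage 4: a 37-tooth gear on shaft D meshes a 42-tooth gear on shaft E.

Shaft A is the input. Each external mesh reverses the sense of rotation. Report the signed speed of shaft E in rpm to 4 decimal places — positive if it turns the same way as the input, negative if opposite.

Stage 1 [31T→36T]: ω = 2484.0000×31/36 = 2139.0000 rpm, dir flips to −; running = −2139.0000
Stage 2 [36T→80T]: ω = 2139.0000×36/80 = 962.5500 rpm, dir flips to +; running = +962.5500
Stage 3 [28T→69T]: ω = 962.5500×28/69 = 390.6000 rpm, dir flips to −; running = −390.6000
Stage 4 [37T→42T]: ω = 390.6000×37/42 = 344.1000 rpm, dir flips to +; running = +344.1000

+344.1000 rpm (same as input, |ω| = 344.1000 rpm)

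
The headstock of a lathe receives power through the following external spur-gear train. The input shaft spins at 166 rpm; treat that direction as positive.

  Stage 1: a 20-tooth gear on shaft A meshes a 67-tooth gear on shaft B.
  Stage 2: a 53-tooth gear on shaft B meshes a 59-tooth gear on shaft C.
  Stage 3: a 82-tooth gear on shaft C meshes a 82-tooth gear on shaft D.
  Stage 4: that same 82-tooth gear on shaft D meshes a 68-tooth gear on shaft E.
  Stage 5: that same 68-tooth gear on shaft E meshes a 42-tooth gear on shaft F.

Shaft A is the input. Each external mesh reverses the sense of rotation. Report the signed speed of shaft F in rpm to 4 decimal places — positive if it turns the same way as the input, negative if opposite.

-86.9064 rpm (opposite to input, |ω| = 86.9064 rpm)

Stage 1 [20T→67T]: ω = 166.0000×20/67 = 49.5522 rpm, dir flips to −; running = −49.5522
Stage 2 [53T→59T]: ω = 49.5522×53/59 = 44.5130 rpm, dir flips to +; running = +44.5130
Stage 3 [82T→82T]: ω = 44.5130×82/82 = 44.5130 rpm, dir flips to −; running = −44.5130
Stage 4 [82T→68T]: ω = 44.5130×82/68 = 53.6775 rpm, dir flips to +; running = +53.6775
Stage 5 [68T→42T]: ω = 53.6775×68/42 = 86.9064 rpm, dir flips to −; running = −86.9064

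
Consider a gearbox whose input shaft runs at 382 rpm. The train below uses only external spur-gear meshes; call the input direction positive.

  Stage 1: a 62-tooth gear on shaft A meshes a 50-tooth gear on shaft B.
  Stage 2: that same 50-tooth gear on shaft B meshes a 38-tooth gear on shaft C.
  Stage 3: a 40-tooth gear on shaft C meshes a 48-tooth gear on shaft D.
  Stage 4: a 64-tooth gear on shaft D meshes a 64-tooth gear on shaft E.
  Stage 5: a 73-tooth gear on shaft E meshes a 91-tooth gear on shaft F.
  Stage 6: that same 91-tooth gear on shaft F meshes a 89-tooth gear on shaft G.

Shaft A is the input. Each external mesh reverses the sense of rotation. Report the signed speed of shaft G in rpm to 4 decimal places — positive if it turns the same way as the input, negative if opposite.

Stage 1 [62T→50T]: ω = 382.0000×62/50 = 473.6800 rpm, dir flips to −; running = −473.6800
Stage 2 [50T→38T]: ω = 473.6800×50/38 = 623.2632 rpm, dir flips to +; running = +623.2632
Stage 3 [40T→48T]: ω = 623.2632×40/48 = 519.3860 rpm, dir flips to −; running = −519.3860
Stage 4 [64T→64T]: ω = 519.3860×64/64 = 519.3860 rpm, dir flips to +; running = +519.3860
Stage 5 [73T→91T]: ω = 519.3860×73/91 = 416.6503 rpm, dir flips to −; running = −416.6503
Stage 6 [91T→89T]: ω = 416.6503×91/89 = 426.0132 rpm, dir flips to +; running = +426.0132

+426.0132 rpm (same as input, |ω| = 426.0132 rpm)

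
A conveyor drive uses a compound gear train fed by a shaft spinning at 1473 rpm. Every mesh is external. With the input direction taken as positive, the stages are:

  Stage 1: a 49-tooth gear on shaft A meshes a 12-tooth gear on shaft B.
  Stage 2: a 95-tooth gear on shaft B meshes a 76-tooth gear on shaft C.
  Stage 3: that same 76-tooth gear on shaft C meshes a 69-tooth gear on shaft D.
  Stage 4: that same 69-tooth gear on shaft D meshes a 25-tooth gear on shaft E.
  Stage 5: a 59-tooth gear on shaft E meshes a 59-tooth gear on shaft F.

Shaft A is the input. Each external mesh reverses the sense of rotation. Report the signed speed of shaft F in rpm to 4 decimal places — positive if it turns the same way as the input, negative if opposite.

Stage 1 [49T→12T]: ω = 1473.0000×49/12 = 6014.7500 rpm, dir flips to −; running = −6014.7500
Stage 2 [95T→76T]: ω = 6014.7500×95/76 = 7518.4375 rpm, dir flips to +; running = +7518.4375
Stage 3 [76T→69T]: ω = 7518.4375×76/69 = 8281.1775 rpm, dir flips to −; running = −8281.1775
Stage 4 [69T→25T]: ω = 8281.1775×69/25 = 22856.0500 rpm, dir flips to +; running = +22856.0500
Stage 5 [59T→59T]: ω = 22856.0500×59/59 = 22856.0500 rpm, dir flips to −; running = −22856.0500

-22856.0500 rpm (opposite to input, |ω| = 22856.0500 rpm)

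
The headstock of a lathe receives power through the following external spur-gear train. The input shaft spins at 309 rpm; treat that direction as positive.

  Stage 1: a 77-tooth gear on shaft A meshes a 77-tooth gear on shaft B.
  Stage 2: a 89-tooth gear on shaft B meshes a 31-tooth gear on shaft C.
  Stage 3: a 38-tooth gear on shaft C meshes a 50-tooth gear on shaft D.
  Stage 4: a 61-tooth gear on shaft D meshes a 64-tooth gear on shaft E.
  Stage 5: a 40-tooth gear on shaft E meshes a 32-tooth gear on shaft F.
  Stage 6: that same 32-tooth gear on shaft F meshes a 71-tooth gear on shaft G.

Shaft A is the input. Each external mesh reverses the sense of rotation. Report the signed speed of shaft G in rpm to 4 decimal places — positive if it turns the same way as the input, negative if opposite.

+362.0361 rpm (same as input, |ω| = 362.0361 rpm)

Stage 1 [77T→77T]: ω = 309.0000×77/77 = 309.0000 rpm, dir flips to −; running = −309.0000
Stage 2 [89T→31T]: ω = 309.0000×89/31 = 887.1290 rpm, dir flips to +; running = +887.1290
Stage 3 [38T→50T]: ω = 887.1290×38/50 = 674.2181 rpm, dir flips to −; running = −674.2181
Stage 4 [61T→64T]: ω = 674.2181×61/64 = 642.6141 rpm, dir flips to +; running = +642.6141
Stage 5 [40T→32T]: ω = 642.6141×40/32 = 803.2676 rpm, dir flips to −; running = −803.2676
Stage 6 [32T→71T]: ω = 803.2676×32/71 = 362.0361 rpm, dir flips to +; running = +362.0361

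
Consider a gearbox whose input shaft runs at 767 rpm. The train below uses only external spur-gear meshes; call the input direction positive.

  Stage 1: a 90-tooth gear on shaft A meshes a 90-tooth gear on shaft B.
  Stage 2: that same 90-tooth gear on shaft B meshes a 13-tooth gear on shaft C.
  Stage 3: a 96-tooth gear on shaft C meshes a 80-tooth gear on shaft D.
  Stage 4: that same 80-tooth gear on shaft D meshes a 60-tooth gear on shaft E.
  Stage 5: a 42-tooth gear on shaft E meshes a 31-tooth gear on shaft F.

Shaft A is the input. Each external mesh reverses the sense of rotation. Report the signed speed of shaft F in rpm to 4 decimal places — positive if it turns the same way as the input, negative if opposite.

Stage 1 [90T→90T]: ω = 767.0000×90/90 = 767.0000 rpm, dir flips to −; running = −767.0000
Stage 2 [90T→13T]: ω = 767.0000×90/13 = 5310.0000 rpm, dir flips to +; running = +5310.0000
Stage 3 [96T→80T]: ω = 5310.0000×96/80 = 6372.0000 rpm, dir flips to −; running = −6372.0000
Stage 4 [80T→60T]: ω = 6372.0000×80/60 = 8496.0000 rpm, dir flips to +; running = +8496.0000
Stage 5 [42T→31T]: ω = 8496.0000×42/31 = 11510.7097 rpm, dir flips to −; running = −11510.7097

-11510.7097 rpm (opposite to input, |ω| = 11510.7097 rpm)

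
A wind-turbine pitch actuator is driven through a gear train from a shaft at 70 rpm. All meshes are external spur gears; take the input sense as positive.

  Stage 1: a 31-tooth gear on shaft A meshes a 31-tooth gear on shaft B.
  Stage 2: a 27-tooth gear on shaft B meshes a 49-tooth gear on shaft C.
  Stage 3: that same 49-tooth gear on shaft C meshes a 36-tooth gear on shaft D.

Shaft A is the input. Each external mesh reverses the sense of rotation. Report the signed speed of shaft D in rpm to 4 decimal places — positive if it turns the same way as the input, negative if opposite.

Stage 1 [31T→31T]: ω = 70.0000×31/31 = 70.0000 rpm, dir flips to −; running = −70.0000
Stage 2 [27T→49T]: ω = 70.0000×27/49 = 38.5714 rpm, dir flips to +; running = +38.5714
Stage 3 [49T→36T]: ω = 38.5714×49/36 = 52.5000 rpm, dir flips to −; running = −52.5000

-52.5000 rpm (opposite to input, |ω| = 52.5000 rpm)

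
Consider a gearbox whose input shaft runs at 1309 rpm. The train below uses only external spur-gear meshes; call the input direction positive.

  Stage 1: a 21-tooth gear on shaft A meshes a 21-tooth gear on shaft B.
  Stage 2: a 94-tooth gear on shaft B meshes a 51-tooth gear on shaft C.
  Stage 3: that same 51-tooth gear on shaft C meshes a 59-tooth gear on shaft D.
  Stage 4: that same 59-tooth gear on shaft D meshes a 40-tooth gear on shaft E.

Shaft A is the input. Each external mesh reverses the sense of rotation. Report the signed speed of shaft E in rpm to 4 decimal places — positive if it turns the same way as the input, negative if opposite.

Stage 1 [21T→21T]: ω = 1309.0000×21/21 = 1309.0000 rpm, dir flips to −; running = −1309.0000
Stage 2 [94T→51T]: ω = 1309.0000×94/51 = 2412.6667 rpm, dir flips to +; running = +2412.6667
Stage 3 [51T→59T]: ω = 2412.6667×51/59 = 2085.5254 rpm, dir flips to −; running = −2085.5254
Stage 4 [59T→40T]: ω = 2085.5254×59/40 = 3076.1500 rpm, dir flips to +; running = +3076.1500

+3076.1500 rpm (same as input, |ω| = 3076.1500 rpm)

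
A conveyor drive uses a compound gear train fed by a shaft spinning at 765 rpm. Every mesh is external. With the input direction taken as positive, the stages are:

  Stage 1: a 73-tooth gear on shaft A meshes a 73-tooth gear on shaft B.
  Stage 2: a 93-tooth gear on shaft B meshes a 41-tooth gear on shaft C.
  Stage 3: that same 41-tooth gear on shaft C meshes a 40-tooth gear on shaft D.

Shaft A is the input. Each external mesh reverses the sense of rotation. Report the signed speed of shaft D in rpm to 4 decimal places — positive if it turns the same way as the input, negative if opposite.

Stage 1 [73T→73T]: ω = 765.0000×73/73 = 765.0000 rpm, dir flips to −; running = −765.0000
Stage 2 [93T→41T]: ω = 765.0000×93/41 = 1735.2439 rpm, dir flips to +; running = +1735.2439
Stage 3 [41T→40T]: ω = 1735.2439×41/40 = 1778.6250 rpm, dir flips to −; running = −1778.6250

-1778.6250 rpm (opposite to input, |ω| = 1778.6250 rpm)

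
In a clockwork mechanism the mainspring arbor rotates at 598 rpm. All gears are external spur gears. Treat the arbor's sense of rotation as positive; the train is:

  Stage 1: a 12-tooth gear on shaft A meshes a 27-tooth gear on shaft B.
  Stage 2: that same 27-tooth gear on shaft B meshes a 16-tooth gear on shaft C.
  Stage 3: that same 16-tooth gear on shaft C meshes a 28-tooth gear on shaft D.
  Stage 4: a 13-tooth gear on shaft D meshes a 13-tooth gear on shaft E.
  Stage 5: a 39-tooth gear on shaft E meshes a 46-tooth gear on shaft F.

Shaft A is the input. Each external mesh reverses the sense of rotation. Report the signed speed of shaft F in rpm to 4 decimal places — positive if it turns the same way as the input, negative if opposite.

Stage 1 [12T→27T]: ω = 598.0000×12/27 = 265.7778 rpm, dir flips to −; running = −265.7778
Stage 2 [27T→16T]: ω = 265.7778×27/16 = 448.5000 rpm, dir flips to +; running = +448.5000
Stage 3 [16T→28T]: ω = 448.5000×16/28 = 256.2857 rpm, dir flips to −; running = −256.2857
Stage 4 [13T→13T]: ω = 256.2857×13/13 = 256.2857 rpm, dir flips to +; running = +256.2857
Stage 5 [39T→46T]: ω = 256.2857×39/46 = 217.2857 rpm, dir flips to −; running = −217.2857

-217.2857 rpm (opposite to input, |ω| = 217.2857 rpm)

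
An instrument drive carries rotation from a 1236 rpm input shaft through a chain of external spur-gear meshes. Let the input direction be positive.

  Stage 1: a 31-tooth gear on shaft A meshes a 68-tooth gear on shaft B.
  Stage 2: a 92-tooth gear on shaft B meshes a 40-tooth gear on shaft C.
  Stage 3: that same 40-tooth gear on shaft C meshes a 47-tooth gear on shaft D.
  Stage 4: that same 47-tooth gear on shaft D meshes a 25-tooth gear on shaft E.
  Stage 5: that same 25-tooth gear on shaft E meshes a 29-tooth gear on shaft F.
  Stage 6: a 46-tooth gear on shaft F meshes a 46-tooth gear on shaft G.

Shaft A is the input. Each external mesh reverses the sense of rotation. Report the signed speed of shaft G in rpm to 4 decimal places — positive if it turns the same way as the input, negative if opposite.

Stage 1 [31T→68T]: ω = 1236.0000×31/68 = 563.4706 rpm, dir flips to −; running = −563.4706
Stage 2 [92T→40T]: ω = 563.4706×92/40 = 1295.9824 rpm, dir flips to +; running = +1295.9824
Stage 3 [40T→47T]: ω = 1295.9824×40/47 = 1102.9637 rpm, dir flips to −; running = −1102.9637
Stage 4 [47T→25T]: ω = 1102.9637×47/25 = 2073.5718 rpm, dir flips to +; running = +2073.5718
Stage 5 [25T→29T]: ω = 2073.5718×25/29 = 1787.5619 rpm, dir flips to −; running = −1787.5619
Stage 6 [46T→46T]: ω = 1787.5619×46/46 = 1787.5619 rpm, dir flips to +; running = +1787.5619

+1787.5619 rpm (same as input, |ω| = 1787.5619 rpm)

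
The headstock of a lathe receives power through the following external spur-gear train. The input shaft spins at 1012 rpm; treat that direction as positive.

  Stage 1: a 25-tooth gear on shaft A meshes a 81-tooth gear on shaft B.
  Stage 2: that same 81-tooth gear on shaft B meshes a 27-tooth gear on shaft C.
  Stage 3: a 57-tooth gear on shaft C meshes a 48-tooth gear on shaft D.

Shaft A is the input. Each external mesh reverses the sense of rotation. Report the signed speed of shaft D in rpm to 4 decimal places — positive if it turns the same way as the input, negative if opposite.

Stage 1 [25T→81T]: ω = 1012.0000×25/81 = 312.3457 rpm, dir flips to −; running = −312.3457
Stage 2 [81T→27T]: ω = 312.3457×81/27 = 937.0370 rpm, dir flips to +; running = +937.0370
Stage 3 [57T→48T]: ω = 937.0370×57/48 = 1112.7315 rpm, dir flips to −; running = −1112.7315

-1112.7315 rpm (opposite to input, |ω| = 1112.7315 rpm)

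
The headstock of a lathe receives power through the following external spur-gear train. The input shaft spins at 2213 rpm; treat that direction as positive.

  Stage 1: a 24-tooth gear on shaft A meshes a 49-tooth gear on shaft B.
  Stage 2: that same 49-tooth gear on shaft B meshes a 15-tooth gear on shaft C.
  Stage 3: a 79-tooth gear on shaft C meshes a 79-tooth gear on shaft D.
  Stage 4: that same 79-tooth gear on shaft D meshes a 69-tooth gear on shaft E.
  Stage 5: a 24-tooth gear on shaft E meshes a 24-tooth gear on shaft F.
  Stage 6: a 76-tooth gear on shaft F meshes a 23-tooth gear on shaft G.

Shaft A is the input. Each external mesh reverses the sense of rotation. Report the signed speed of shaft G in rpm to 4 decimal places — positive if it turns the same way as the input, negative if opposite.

Stage 1 [24T→49T]: ω = 2213.0000×24/49 = 1083.9184 rpm, dir flips to −; running = −1083.9184
Stage 2 [49T→15T]: ω = 1083.9184×49/15 = 3540.8000 rpm, dir flips to +; running = +3540.8000
Stage 3 [79T→79T]: ω = 3540.8000×79/79 = 3540.8000 rpm, dir flips to −; running = −3540.8000
Stage 4 [79T→69T]: ω = 3540.8000×79/69 = 4053.9594 rpm, dir flips to +; running = +4053.9594
Stage 5 [24T→24T]: ω = 4053.9594×24/24 = 4053.9594 rpm, dir flips to −; running = −4053.9594
Stage 6 [76T→23T]: ω = 4053.9594×76/23 = 13395.6920 rpm, dir flips to +; running = +13395.6920

+13395.6920 rpm (same as input, |ω| = 13395.6920 rpm)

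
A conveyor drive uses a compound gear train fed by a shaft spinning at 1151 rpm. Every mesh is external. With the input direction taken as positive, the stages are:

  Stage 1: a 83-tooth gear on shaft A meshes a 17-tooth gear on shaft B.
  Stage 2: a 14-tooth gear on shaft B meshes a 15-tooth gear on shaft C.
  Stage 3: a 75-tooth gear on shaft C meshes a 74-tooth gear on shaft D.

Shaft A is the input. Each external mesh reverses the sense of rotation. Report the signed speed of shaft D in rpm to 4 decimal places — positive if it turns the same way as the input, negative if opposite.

-5315.8267 rpm (opposite to input, |ω| = 5315.8267 rpm)

Stage 1 [83T→17T]: ω = 1151.0000×83/17 = 5619.5882 rpm, dir flips to −; running = −5619.5882
Stage 2 [14T→15T]: ω = 5619.5882×14/15 = 5244.9490 rpm, dir flips to +; running = +5244.9490
Stage 3 [75T→74T]: ω = 5244.9490×75/74 = 5315.8267 rpm, dir flips to −; running = −5315.8267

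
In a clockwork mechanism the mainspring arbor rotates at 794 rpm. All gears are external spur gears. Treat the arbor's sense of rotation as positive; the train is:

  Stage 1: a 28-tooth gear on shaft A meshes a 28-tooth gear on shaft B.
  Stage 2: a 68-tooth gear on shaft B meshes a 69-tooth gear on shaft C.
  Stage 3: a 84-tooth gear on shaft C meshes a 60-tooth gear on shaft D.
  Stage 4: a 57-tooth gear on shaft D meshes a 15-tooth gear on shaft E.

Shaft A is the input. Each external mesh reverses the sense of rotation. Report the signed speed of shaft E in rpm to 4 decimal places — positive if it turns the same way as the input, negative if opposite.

+4162.8614 rpm (same as input, |ω| = 4162.8614 rpm)

Stage 1 [28T→28T]: ω = 794.0000×28/28 = 794.0000 rpm, dir flips to −; running = −794.0000
Stage 2 [68T→69T]: ω = 794.0000×68/69 = 782.4928 rpm, dir flips to +; running = +782.4928
Stage 3 [84T→60T]: ω = 782.4928×84/60 = 1095.4899 rpm, dir flips to −; running = −1095.4899
Stage 4 [57T→15T]: ω = 1095.4899×57/15 = 4162.8614 rpm, dir flips to +; running = +4162.8614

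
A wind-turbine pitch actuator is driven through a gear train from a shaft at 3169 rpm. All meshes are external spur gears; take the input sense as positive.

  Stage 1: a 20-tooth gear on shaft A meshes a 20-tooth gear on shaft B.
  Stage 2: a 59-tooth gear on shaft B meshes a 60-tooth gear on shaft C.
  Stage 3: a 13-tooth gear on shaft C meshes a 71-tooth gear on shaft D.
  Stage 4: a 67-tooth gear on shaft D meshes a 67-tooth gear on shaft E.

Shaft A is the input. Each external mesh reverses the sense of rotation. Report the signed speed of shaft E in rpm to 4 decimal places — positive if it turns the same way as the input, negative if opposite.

Stage 1 [20T→20T]: ω = 3169.0000×20/20 = 3169.0000 rpm, dir flips to −; running = −3169.0000
Stage 2 [59T→60T]: ω = 3169.0000×59/60 = 3116.1833 rpm, dir flips to +; running = +3116.1833
Stage 3 [13T→71T]: ω = 3116.1833×13/71 = 570.5688 rpm, dir flips to −; running = −570.5688
Stage 4 [67T→67T]: ω = 570.5688×67/67 = 570.5688 rpm, dir flips to +; running = +570.5688

+570.5688 rpm (same as input, |ω| = 570.5688 rpm)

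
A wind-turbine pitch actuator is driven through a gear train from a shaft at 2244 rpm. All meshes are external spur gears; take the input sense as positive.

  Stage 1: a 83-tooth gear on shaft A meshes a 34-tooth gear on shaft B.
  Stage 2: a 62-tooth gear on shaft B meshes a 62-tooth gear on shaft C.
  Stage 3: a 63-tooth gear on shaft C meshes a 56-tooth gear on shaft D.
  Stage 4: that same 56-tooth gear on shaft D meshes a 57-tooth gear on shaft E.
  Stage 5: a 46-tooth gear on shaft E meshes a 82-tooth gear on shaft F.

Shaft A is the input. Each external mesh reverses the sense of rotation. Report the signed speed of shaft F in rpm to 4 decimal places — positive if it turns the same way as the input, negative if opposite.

-3396.5006 rpm (opposite to input, |ω| = 3396.5006 rpm)

Stage 1 [83T→34T]: ω = 2244.0000×83/34 = 5478.0000 rpm, dir flips to −; running = −5478.0000
Stage 2 [62T→62T]: ω = 5478.0000×62/62 = 5478.0000 rpm, dir flips to +; running = +5478.0000
Stage 3 [63T→56T]: ω = 5478.0000×63/56 = 6162.7500 rpm, dir flips to −; running = −6162.7500
Stage 4 [56T→57T]: ω = 6162.7500×56/57 = 6054.6316 rpm, dir flips to +; running = +6054.6316
Stage 5 [46T→82T]: ω = 6054.6316×46/82 = 3396.5006 rpm, dir flips to −; running = −3396.5006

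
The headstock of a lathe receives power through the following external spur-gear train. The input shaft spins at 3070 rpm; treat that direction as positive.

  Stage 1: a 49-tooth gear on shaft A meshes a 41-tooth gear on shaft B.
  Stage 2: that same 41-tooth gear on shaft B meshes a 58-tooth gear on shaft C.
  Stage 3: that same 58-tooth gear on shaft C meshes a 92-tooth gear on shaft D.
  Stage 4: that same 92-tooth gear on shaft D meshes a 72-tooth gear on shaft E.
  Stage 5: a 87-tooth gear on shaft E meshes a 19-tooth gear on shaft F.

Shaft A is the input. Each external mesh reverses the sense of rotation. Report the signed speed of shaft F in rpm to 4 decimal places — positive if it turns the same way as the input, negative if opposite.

-9566.8202 rpm (opposite to input, |ω| = 9566.8202 rpm)

Stage 1 [49T→41T]: ω = 3070.0000×49/41 = 3669.0244 rpm, dir flips to −; running = −3669.0244
Stage 2 [41T→58T]: ω = 3669.0244×41/58 = 2593.6207 rpm, dir flips to +; running = +2593.6207
Stage 3 [58T→92T]: ω = 2593.6207×58/92 = 1635.1087 rpm, dir flips to −; running = −1635.1087
Stage 4 [92T→72T]: ω = 1635.1087×92/72 = 2089.3056 rpm, dir flips to +; running = +2089.3056
Stage 5 [87T→19T]: ω = 2089.3056×87/19 = 9566.8202 rpm, dir flips to −; running = −9566.8202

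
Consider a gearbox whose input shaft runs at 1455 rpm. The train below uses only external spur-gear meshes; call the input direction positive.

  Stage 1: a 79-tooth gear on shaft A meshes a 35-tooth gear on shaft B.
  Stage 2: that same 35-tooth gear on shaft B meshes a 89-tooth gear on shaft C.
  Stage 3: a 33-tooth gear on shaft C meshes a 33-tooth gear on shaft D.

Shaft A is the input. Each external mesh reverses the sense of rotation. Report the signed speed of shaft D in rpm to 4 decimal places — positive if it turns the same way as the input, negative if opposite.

Stage 1 [79T→35T]: ω = 1455.0000×79/35 = 3284.1429 rpm, dir flips to −; running = −3284.1429
Stage 2 [35T→89T]: ω = 3284.1429×35/89 = 1291.5169 rpm, dir flips to +; running = +1291.5169
Stage 3 [33T→33T]: ω = 1291.5169×33/33 = 1291.5169 rpm, dir flips to −; running = −1291.5169

-1291.5169 rpm (opposite to input, |ω| = 1291.5169 rpm)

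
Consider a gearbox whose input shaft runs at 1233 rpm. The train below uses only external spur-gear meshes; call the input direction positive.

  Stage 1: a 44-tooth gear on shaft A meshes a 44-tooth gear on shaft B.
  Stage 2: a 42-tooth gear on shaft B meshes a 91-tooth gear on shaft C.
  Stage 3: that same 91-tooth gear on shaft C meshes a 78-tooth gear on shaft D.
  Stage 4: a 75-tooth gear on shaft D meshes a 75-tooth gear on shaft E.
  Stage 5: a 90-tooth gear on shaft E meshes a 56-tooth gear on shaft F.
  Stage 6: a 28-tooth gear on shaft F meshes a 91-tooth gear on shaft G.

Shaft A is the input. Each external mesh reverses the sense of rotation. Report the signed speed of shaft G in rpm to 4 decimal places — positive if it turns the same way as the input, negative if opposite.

+328.3136 rpm (same as input, |ω| = 328.3136 rpm)

Stage 1 [44T→44T]: ω = 1233.0000×44/44 = 1233.0000 rpm, dir flips to −; running = −1233.0000
Stage 2 [42T→91T]: ω = 1233.0000×42/91 = 569.0769 rpm, dir flips to +; running = +569.0769
Stage 3 [91T→78T]: ω = 569.0769×91/78 = 663.9231 rpm, dir flips to −; running = −663.9231
Stage 4 [75T→75T]: ω = 663.9231×75/75 = 663.9231 rpm, dir flips to +; running = +663.9231
Stage 5 [90T→56T]: ω = 663.9231×90/56 = 1067.0192 rpm, dir flips to −; running = −1067.0192
Stage 6 [28T→91T]: ω = 1067.0192×28/91 = 328.3136 rpm, dir flips to +; running = +328.3136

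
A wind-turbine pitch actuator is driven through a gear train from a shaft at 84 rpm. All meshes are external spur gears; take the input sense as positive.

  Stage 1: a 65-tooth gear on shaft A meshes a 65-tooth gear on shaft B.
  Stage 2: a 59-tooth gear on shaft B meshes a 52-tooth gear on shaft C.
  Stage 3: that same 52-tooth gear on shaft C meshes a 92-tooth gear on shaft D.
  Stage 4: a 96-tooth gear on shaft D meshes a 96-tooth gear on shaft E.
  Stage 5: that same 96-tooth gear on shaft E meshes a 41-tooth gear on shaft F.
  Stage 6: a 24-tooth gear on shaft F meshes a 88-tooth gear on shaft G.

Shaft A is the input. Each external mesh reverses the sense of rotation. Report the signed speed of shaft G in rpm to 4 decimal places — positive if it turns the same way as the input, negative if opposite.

+34.4001 rpm (same as input, |ω| = 34.4001 rpm)

Stage 1 [65T→65T]: ω = 84.0000×65/65 = 84.0000 rpm, dir flips to −; running = −84.0000
Stage 2 [59T→52T]: ω = 84.0000×59/52 = 95.3077 rpm, dir flips to +; running = +95.3077
Stage 3 [52T→92T]: ω = 95.3077×52/92 = 53.8696 rpm, dir flips to −; running = −53.8696
Stage 4 [96T→96T]: ω = 53.8696×96/96 = 53.8696 rpm, dir flips to +; running = +53.8696
Stage 5 [96T→41T]: ω = 53.8696×96/41 = 126.1336 rpm, dir flips to −; running = −126.1336
Stage 6 [24T→88T]: ω = 126.1336×24/88 = 34.4001 rpm, dir flips to +; running = +34.4001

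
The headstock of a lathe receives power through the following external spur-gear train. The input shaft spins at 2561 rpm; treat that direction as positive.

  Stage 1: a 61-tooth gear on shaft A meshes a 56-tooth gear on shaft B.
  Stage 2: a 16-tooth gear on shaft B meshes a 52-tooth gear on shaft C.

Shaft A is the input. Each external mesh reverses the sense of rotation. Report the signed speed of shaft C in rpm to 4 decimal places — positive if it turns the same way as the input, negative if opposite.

+858.3571 rpm (same as input, |ω| = 858.3571 rpm)

Stage 1 [61T→56T]: ω = 2561.0000×61/56 = 2789.6607 rpm, dir flips to −; running = −2789.6607
Stage 2 [16T→52T]: ω = 2789.6607×16/52 = 858.3571 rpm, dir flips to +; running = +858.3571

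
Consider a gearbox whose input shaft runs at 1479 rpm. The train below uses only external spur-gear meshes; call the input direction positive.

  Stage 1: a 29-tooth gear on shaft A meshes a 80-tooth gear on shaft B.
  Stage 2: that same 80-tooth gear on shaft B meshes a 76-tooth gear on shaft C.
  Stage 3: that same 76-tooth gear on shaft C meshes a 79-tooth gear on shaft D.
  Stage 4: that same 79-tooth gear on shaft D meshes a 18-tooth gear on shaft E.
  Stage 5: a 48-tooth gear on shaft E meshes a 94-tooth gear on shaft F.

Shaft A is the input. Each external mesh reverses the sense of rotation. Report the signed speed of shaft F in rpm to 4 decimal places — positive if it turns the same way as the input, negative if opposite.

-1216.7660 rpm (opposite to input, |ω| = 1216.7660 rpm)

Stage 1 [29T→80T]: ω = 1479.0000×29/80 = 536.1375 rpm, dir flips to −; running = −536.1375
Stage 2 [80T→76T]: ω = 536.1375×80/76 = 564.3553 rpm, dir flips to +; running = +564.3553
Stage 3 [76T→79T]: ω = 564.3553×76/79 = 542.9241 rpm, dir flips to −; running = −542.9241
Stage 4 [79T→18T]: ω = 542.9241×79/18 = 2382.8333 rpm, dir flips to +; running = +2382.8333
Stage 5 [48T→94T]: ω = 2382.8333×48/94 = 1216.7660 rpm, dir flips to −; running = −1216.7660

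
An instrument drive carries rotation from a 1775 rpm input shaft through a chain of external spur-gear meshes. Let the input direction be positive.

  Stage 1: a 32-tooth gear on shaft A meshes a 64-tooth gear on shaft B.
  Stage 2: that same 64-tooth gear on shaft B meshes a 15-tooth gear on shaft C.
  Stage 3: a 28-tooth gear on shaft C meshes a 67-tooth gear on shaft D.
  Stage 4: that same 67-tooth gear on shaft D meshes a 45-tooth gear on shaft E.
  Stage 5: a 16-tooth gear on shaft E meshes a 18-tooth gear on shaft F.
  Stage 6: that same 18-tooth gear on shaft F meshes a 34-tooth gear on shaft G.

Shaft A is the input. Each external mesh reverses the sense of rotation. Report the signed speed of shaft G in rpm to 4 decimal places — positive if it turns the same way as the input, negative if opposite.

+1108.7756 rpm (same as input, |ω| = 1108.7756 rpm)

Stage 1 [32T→64T]: ω = 1775.0000×32/64 = 887.5000 rpm, dir flips to −; running = −887.5000
Stage 2 [64T→15T]: ω = 887.5000×64/15 = 3786.6667 rpm, dir flips to +; running = +3786.6667
Stage 3 [28T→67T]: ω = 3786.6667×28/67 = 1582.4876 rpm, dir flips to −; running = −1582.4876
Stage 4 [67T→45T]: ω = 1582.4876×67/45 = 2356.1481 rpm, dir flips to +; running = +2356.1481
Stage 5 [16T→18T]: ω = 2356.1481×16/18 = 2094.3539 rpm, dir flips to −; running = −2094.3539
Stage 6 [18T→34T]: ω = 2094.3539×18/34 = 1108.7756 rpm, dir flips to +; running = +1108.7756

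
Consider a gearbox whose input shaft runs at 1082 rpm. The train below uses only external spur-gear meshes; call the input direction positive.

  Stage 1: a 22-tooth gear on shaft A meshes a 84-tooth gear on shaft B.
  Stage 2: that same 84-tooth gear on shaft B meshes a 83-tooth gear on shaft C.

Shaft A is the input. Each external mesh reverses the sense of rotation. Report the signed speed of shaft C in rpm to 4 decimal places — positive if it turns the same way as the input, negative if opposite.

Stage 1 [22T→84T]: ω = 1082.0000×22/84 = 283.3810 rpm, dir flips to −; running = −283.3810
Stage 2 [84T→83T]: ω = 283.3810×84/83 = 286.7952 rpm, dir flips to +; running = +286.7952

+286.7952 rpm (same as input, |ω| = 286.7952 rpm)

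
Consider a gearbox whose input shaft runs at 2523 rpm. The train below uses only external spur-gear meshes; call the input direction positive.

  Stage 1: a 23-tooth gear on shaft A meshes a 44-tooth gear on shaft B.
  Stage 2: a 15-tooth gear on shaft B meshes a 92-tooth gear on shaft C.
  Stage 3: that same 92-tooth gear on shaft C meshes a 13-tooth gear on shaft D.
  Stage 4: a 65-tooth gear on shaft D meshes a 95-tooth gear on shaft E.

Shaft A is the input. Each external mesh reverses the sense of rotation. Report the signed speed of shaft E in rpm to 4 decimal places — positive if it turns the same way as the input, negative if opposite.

Stage 1 [23T→44T]: ω = 2523.0000×23/44 = 1318.8409 rpm, dir flips to −; running = −1318.8409
Stage 2 [15T→92T]: ω = 1318.8409×15/92 = 215.0284 rpm, dir flips to +; running = +215.0284
Stage 3 [92T→13T]: ω = 215.0284×92/13 = 1521.7395 rpm, dir flips to −; running = −1521.7395
Stage 4 [65T→95T]: ω = 1521.7395×65/95 = 1041.1902 rpm, dir flips to +; running = +1041.1902

+1041.1902 rpm (same as input, |ω| = 1041.1902 rpm)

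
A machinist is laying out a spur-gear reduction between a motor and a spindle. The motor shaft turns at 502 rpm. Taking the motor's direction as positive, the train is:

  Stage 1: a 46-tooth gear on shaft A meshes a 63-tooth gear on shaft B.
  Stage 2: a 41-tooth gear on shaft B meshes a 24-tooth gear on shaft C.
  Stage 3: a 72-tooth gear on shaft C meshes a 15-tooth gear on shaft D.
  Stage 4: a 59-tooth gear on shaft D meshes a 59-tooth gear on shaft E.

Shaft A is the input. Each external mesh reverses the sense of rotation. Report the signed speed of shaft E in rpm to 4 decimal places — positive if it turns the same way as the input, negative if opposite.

Stage 1 [46T→63T]: ω = 502.0000×46/63 = 366.5397 rpm, dir flips to −; running = −366.5397
Stage 2 [41T→24T]: ω = 366.5397×41/24 = 626.1720 rpm, dir flips to +; running = +626.1720
Stage 3 [72T→15T]: ω = 626.1720×72/15 = 3005.6254 rpm, dir flips to −; running = −3005.6254
Stage 4 [59T→59T]: ω = 3005.6254×59/59 = 3005.6254 rpm, dir flips to +; running = +3005.6254

+3005.6254 rpm (same as input, |ω| = 3005.6254 rpm)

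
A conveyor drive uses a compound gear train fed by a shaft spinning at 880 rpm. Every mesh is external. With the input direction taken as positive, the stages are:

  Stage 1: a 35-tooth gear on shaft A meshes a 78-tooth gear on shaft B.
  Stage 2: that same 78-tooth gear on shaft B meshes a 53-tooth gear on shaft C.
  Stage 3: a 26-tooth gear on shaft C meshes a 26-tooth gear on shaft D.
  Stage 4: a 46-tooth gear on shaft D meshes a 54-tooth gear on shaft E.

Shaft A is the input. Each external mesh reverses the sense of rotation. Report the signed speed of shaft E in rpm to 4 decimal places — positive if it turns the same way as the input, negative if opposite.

+495.0384 rpm (same as input, |ω| = 495.0384 rpm)

Stage 1 [35T→78T]: ω = 880.0000×35/78 = 394.8718 rpm, dir flips to −; running = −394.8718
Stage 2 [78T→53T]: ω = 394.8718×78/53 = 581.1321 rpm, dir flips to +; running = +581.1321
Stage 3 [26T→26T]: ω = 581.1321×26/26 = 581.1321 rpm, dir flips to −; running = −581.1321
Stage 4 [46T→54T]: ω = 581.1321×46/54 = 495.0384 rpm, dir flips to +; running = +495.0384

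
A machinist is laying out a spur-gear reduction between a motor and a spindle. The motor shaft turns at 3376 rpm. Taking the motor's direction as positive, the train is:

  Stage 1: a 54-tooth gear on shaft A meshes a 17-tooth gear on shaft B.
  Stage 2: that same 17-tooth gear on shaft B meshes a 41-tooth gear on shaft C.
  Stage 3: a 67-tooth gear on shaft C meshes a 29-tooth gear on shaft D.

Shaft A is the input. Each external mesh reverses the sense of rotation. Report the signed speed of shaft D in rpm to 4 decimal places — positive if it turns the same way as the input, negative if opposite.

-10272.8074 rpm (opposite to input, |ω| = 10272.8074 rpm)

Stage 1 [54T→17T]: ω = 3376.0000×54/17 = 10723.7647 rpm, dir flips to −; running = −10723.7647
Stage 2 [17T→41T]: ω = 10723.7647×17/41 = 4446.4390 rpm, dir flips to +; running = +4446.4390
Stage 3 [67T→29T]: ω = 4446.4390×67/29 = 10272.8074 rpm, dir flips to −; running = −10272.8074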